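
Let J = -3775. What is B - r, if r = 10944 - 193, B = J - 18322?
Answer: -32848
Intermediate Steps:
B = -22097 (B = -3775 - 18322 = -22097)
r = 10751
B - r = -22097 - 1*10751 = -22097 - 10751 = -32848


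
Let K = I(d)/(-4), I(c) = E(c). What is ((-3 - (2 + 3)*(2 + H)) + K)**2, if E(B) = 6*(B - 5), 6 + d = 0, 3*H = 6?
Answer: 169/4 ≈ 42.250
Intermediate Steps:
H = 2 (H = (1/3)*6 = 2)
d = -6 (d = -6 + 0 = -6)
E(B) = -30 + 6*B (E(B) = 6*(-5 + B) = -30 + 6*B)
I(c) = -30 + 6*c
K = 33/2 (K = (-30 + 6*(-6))/(-4) = (-30 - 36)*(-1/4) = -66*(-1/4) = 33/2 ≈ 16.500)
((-3 - (2 + 3)*(2 + H)) + K)**2 = ((-3 - (2 + 3)*(2 + 2)) + 33/2)**2 = ((-3 - 5*4) + 33/2)**2 = ((-3 - 1*20) + 33/2)**2 = ((-3 - 20) + 33/2)**2 = (-23 + 33/2)**2 = (-13/2)**2 = 169/4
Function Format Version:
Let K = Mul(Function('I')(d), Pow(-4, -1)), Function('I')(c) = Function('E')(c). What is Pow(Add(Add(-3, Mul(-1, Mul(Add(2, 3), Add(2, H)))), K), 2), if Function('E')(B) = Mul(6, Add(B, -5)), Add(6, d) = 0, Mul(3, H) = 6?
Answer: Rational(169, 4) ≈ 42.250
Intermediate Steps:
H = 2 (H = Mul(Rational(1, 3), 6) = 2)
d = -6 (d = Add(-6, 0) = -6)
Function('E')(B) = Add(-30, Mul(6, B)) (Function('E')(B) = Mul(6, Add(-5, B)) = Add(-30, Mul(6, B)))
Function('I')(c) = Add(-30, Mul(6, c))
K = Rational(33, 2) (K = Mul(Add(-30, Mul(6, -6)), Pow(-4, -1)) = Mul(Add(-30, -36), Rational(-1, 4)) = Mul(-66, Rational(-1, 4)) = Rational(33, 2) ≈ 16.500)
Pow(Add(Add(-3, Mul(-1, Mul(Add(2, 3), Add(2, H)))), K), 2) = Pow(Add(Add(-3, Mul(-1, Mul(Add(2, 3), Add(2, 2)))), Rational(33, 2)), 2) = Pow(Add(Add(-3, Mul(-1, Mul(5, 4))), Rational(33, 2)), 2) = Pow(Add(Add(-3, Mul(-1, 20)), Rational(33, 2)), 2) = Pow(Add(Add(-3, -20), Rational(33, 2)), 2) = Pow(Add(-23, Rational(33, 2)), 2) = Pow(Rational(-13, 2), 2) = Rational(169, 4)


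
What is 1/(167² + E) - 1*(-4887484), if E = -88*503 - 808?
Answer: 83981637571/17183 ≈ 4.8875e+6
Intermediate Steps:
E = -45072 (E = -44264 - 808 = -45072)
1/(167² + E) - 1*(-4887484) = 1/(167² - 45072) - 1*(-4887484) = 1/(27889 - 45072) + 4887484 = 1/(-17183) + 4887484 = -1/17183 + 4887484 = 83981637571/17183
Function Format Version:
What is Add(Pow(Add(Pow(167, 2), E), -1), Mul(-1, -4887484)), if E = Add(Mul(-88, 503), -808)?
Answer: Rational(83981637571, 17183) ≈ 4.8875e+6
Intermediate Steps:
E = -45072 (E = Add(-44264, -808) = -45072)
Add(Pow(Add(Pow(167, 2), E), -1), Mul(-1, -4887484)) = Add(Pow(Add(Pow(167, 2), -45072), -1), Mul(-1, -4887484)) = Add(Pow(Add(27889, -45072), -1), 4887484) = Add(Pow(-17183, -1), 4887484) = Add(Rational(-1, 17183), 4887484) = Rational(83981637571, 17183)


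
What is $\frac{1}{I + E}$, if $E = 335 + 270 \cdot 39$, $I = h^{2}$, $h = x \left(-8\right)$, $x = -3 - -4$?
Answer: $\frac{1}{10929} \approx 9.15 \cdot 10^{-5}$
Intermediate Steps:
$x = 1$ ($x = -3 + 4 = 1$)
$h = -8$ ($h = 1 \left(-8\right) = -8$)
$I = 64$ ($I = \left(-8\right)^{2} = 64$)
$E = 10865$ ($E = 335 + 10530 = 10865$)
$\frac{1}{I + E} = \frac{1}{64 + 10865} = \frac{1}{10929}$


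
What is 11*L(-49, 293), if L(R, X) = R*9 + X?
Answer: -1628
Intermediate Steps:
L(R, X) = X + 9*R (L(R, X) = 9*R + X = X + 9*R)
11*L(-49, 293) = 11*(293 + 9*(-49)) = 11*(293 - 441) = 11*(-148) = -1628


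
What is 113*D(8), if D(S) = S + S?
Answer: 1808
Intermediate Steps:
D(S) = 2*S
113*D(8) = 113*(2*8) = 113*16 = 1808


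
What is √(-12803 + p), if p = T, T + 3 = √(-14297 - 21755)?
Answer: √(-12806 + 2*I*√9013) ≈ 0.8389 + 113.17*I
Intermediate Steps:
T = -3 + 2*I*√9013 (T = -3 + √(-14297 - 21755) = -3 + √(-36052) = -3 + 2*I*√9013 ≈ -3.0 + 189.87*I)
p = -3 + 2*I*√9013 ≈ -3.0 + 189.87*I
√(-12803 + p) = √(-12803 + (-3 + 2*I*√9013)) = √(-12806 + 2*I*√9013)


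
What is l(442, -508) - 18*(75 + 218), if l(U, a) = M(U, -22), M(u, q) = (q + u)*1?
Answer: -4854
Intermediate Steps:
M(u, q) = q + u
l(U, a) = -22 + U
l(442, -508) - 18*(75 + 218) = (-22 + 442) - 18*(75 + 218) = 420 - 18*293 = 420 - 5274 = -4854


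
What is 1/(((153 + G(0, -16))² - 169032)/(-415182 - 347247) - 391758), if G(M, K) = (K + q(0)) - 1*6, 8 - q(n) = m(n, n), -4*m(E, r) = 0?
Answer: -762429/298687510471 ≈ -2.5526e-6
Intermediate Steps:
m(E, r) = 0 (m(E, r) = -¼*0 = 0)
q(n) = 8 (q(n) = 8 - 1*0 = 8 + 0 = 8)
G(M, K) = 2 + K (G(M, K) = (K + 8) - 1*6 = (8 + K) - 6 = 2 + K)
1/(((153 + G(0, -16))² - 169032)/(-415182 - 347247) - 391758) = 1/(((153 + (2 - 16))² - 169032)/(-415182 - 347247) - 391758) = 1/(((153 - 14)² - 169032)/(-762429) - 391758) = 1/((139² - 169032)*(-1/762429) - 391758) = 1/((19321 - 169032)*(-1/762429) - 391758) = 1/(-149711*(-1/762429) - 391758) = 1/(149711/762429 - 391758) = 1/(-298687510471/762429) = -762429/298687510471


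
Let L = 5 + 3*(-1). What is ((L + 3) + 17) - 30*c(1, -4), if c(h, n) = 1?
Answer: -8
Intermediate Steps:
L = 2 (L = 5 - 3 = 2)
((L + 3) + 17) - 30*c(1, -4) = ((2 + 3) + 17) - 30*1 = (5 + 17) - 30 = 22 - 30 = -8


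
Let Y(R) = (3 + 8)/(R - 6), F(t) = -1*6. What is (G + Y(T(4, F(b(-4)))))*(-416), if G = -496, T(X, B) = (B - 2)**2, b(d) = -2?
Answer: 5981456/29 ≈ 2.0626e+5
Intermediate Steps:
F(t) = -6
T(X, B) = (-2 + B)**2
Y(R) = 11/(-6 + R)
(G + Y(T(4, F(b(-4)))))*(-416) = (-496 + 11/(-6 + (-2 - 6)**2))*(-416) = (-496 + 11/(-6 + (-8)**2))*(-416) = (-496 + 11/(-6 + 64))*(-416) = (-496 + 11/58)*(-416) = -28757/58*(-416) = 5981456/29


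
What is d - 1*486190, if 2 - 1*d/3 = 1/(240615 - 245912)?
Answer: -2575316645/5297 ≈ -4.8618e+5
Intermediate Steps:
d = 31785/5297 (d = 6 - 3/(240615 - 245912) = 6 - 3/(-5297) = 6 - 3*(-1/5297) = 6 + 3/5297 = 31785/5297 ≈ 6.0006)
d - 1*486190 = 31785/5297 - 1*486190 = 31785/5297 - 486190 = -2575316645/5297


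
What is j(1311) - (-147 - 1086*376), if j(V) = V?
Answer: 409794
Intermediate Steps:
j(1311) - (-147 - 1086*376) = 1311 - (-147 - 1086*376) = 1311 - (-147 - 408336) = 1311 - 1*(-408483) = 1311 + 408483 = 409794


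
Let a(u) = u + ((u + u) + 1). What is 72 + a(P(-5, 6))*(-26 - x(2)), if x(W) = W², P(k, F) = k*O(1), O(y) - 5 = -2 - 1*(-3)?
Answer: 2742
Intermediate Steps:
O(y) = 6 (O(y) = 5 + (-2 - 1*(-3)) = 5 + (-2 + 3) = 5 + 1 = 6)
P(k, F) = 6*k (P(k, F) = k*6 = 6*k)
a(u) = 1 + 3*u (a(u) = u + (2*u + 1) = u + (1 + 2*u) = 1 + 3*u)
72 + a(P(-5, 6))*(-26 - x(2)) = 72 + (1 + 3*(6*(-5)))*(-26 - 1*2²) = 72 + (1 + 3*(-30))*(-26 - 1*4) = 72 + (1 - 90)*(-26 - 4) = 72 - 89*(-30) = 72 + 2670 = 2742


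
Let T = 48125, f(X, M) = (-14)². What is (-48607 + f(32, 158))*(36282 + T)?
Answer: -4086227277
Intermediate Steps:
f(X, M) = 196
(-48607 + f(32, 158))*(36282 + T) = (-48607 + 196)*(36282 + 48125) = -48411*84407 = -4086227277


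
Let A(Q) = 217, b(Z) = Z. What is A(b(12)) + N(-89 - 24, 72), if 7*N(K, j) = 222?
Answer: 1741/7 ≈ 248.71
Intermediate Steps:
N(K, j) = 222/7 (N(K, j) = (⅐)*222 = 222/7)
A(b(12)) + N(-89 - 24, 72) = 217 + 222/7 = 1741/7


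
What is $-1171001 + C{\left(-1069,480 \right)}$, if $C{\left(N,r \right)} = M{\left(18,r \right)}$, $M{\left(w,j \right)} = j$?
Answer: $-1170521$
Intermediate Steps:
$C{\left(N,r \right)} = r$
$-1171001 + C{\left(-1069,480 \right)} = -1171001 + 480 = -1170521$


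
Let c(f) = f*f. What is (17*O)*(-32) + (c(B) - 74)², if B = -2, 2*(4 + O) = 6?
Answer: 5444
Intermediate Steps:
O = -1 (O = -4 + (½)*6 = -4 + 3 = -1)
c(f) = f²
(17*O)*(-32) + (c(B) - 74)² = (17*(-1))*(-32) + ((-2)² - 74)² = -17*(-32) + (4 - 74)² = 544 + (-70)² = 544 + 4900 = 5444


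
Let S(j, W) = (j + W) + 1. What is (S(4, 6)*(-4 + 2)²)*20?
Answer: 880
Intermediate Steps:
S(j, W) = 1 + W + j (S(j, W) = (W + j) + 1 = 1 + W + j)
(S(4, 6)*(-4 + 2)²)*20 = ((1 + 6 + 4)*(-4 + 2)²)*20 = (11*(-2)²)*20 = (11*4)*20 = 44*20 = 880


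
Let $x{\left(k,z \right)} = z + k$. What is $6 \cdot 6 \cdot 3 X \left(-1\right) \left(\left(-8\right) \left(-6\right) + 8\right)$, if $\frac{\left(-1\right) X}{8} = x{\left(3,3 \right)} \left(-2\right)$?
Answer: $-580608$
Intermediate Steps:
$x{\left(k,z \right)} = k + z$
$X = 96$ ($X = - 8 \left(3 + 3\right) \left(-2\right) = - 8 \cdot 6 \left(-2\right) = \left(-8\right) \left(-12\right) = 96$)
$6 \cdot 6 \cdot 3 X \left(-1\right) \left(\left(-8\right) \left(-6\right) + 8\right) = 6 \cdot 6 \cdot 3 \cdot 96 \left(-1\right) \left(\left(-8\right) \left(-6\right) + 8\right) = 36 \cdot 288 \left(-1\right) \left(48 + 8\right) = 36 \left(-288\right) 56 = \left(-10368\right) 56 = -580608$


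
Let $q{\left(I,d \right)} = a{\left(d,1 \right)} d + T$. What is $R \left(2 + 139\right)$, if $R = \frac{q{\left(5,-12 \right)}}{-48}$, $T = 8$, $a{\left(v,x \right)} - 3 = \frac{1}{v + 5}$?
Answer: $\frac{1081}{14} \approx 77.214$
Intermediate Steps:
$a{\left(v,x \right)} = 3 + \frac{1}{5 + v}$ ($a{\left(v,x \right)} = 3 + \frac{1}{v + 5} = 3 + \frac{1}{5 + v}$)
$q{\left(I,d \right)} = 8 + \frac{d \left(16 + 3 d\right)}{5 + d}$ ($q{\left(I,d \right)} = \frac{16 + 3 d}{5 + d} d + 8 = \frac{d \left(16 + 3 d\right)}{5 + d} + 8 = 8 + \frac{d \left(16 + 3 d\right)}{5 + d}$)
$R = \frac{23}{42}$ ($R = \frac{\frac{1}{5 - 12} \left(40 + 3 \left(-12\right)^{2} + 24 \left(-12\right)\right)}{-48} = \frac{40 + 3 \cdot 144 - 288}{-7} \left(- \frac{1}{48}\right) = - \frac{40 + 432 - 288}{7} \left(- \frac{1}{48}\right) = \left(- \frac{1}{7}\right) 184 \left(- \frac{1}{48}\right) = \left(- \frac{184}{7}\right) \left(- \frac{1}{48}\right) = \frac{23}{42} \approx 0.54762$)
$R \left(2 + 139\right) = \frac{23 \left(2 + 139\right)}{42} = \frac{23}{42} \cdot 141 = \frac{1081}{14}$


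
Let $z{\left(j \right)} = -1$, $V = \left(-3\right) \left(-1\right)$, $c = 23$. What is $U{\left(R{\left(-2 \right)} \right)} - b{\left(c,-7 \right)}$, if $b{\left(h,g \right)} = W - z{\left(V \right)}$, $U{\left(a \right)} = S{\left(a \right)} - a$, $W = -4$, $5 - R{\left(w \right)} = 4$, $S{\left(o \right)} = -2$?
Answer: $0$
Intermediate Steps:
$R{\left(w \right)} = 1$ ($R{\left(w \right)} = 5 - 4 = 1$)
$V = 3$
$U{\left(a \right)} = -2 - a$
$b{\left(h,g \right)} = -3$ ($b{\left(h,g \right)} = -4 - -1 = -4 + 1 = -3$)
$U{\left(R{\left(-2 \right)} \right)} - b{\left(c,-7 \right)} = \left(-2 - 1\right) - -3 = \left(-2 - 1\right) + 3 = -3 + 3 = 0$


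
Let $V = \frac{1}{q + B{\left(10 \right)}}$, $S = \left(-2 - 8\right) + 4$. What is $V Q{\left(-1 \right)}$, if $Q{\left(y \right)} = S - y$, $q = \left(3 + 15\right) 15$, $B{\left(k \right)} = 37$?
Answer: $- \frac{5}{307} \approx -0.016287$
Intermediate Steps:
$q = 270$ ($q = 18 \cdot 15 = 270$)
$S = -6$ ($S = -10 + 4 = -6$)
$Q{\left(y \right)} = -6 - y$
$V = \frac{1}{307}$ ($V = \frac{1}{270 + 37} = \frac{1}{307} \approx 0.0032573$)
$V Q{\left(-1 \right)} = \frac{-6 - -1}{307} = \frac{-6 + 1}{307} = \frac{1}{307} \left(-5\right) = - \frac{5}{307}$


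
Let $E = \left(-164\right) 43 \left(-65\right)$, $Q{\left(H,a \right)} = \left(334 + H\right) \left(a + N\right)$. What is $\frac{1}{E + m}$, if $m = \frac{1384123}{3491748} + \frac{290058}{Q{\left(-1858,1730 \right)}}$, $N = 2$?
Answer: $\frac{29540725272}{13540886113888775} \approx 2.1816 \cdot 10^{-6}$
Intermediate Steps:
$Q{\left(H,a \right)} = \left(2 + a\right) \left(334 + H\right)$ ($Q{\left(H,a \right)} = \left(334 + H\right) \left(a + 2\right) = \left(334 + H\right) \left(2 + a\right) = \left(2 + a\right) \left(334 + H\right)$)
$E = 458380$ ($E = \left(-7052\right) \left(-65\right) = 458380$)
$m = \frac{8463709415}{29540725272}$ ($m = \frac{1384123}{3491748} + \frac{290058}{668 + 2 \left(-1858\right) + 334 \cdot 1730 - 3214340} = 1384123 \cdot \frac{1}{3491748} + \frac{290058}{668 - 3716 + 577820 - 3214340} = \frac{106471}{268596} + \frac{290058}{-2639568} = \frac{106471}{268596} + 290058 \left(- \frac{1}{2639568}\right) = \frac{106471}{268596} - \frac{48343}{439928} = \frac{8463709415}{29540725272} \approx 0.28651$)
$\frac{1}{E + m} = \frac{1}{458380 + \frac{8463709415}{29540725272}} = \frac{1}{\frac{13540886113888775}{29540725272}} = \frac{29540725272}{13540886113888775}$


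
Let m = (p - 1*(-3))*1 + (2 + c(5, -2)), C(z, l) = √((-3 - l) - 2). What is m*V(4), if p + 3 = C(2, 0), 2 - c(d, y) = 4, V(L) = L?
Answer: 4*I*√5 ≈ 8.9443*I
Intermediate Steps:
c(d, y) = -2 (c(d, y) = 2 - 1*4 = 2 - 4 = -2)
C(z, l) = √(-5 - l)
p = -3 + I*√5 (p = -3 + √(-5 - 1*0) = -3 + √(-5 + 0) = -3 + √(-5) = -3 + I*√5 ≈ -3.0 + 2.2361*I)
m = I*√5 (m = ((-3 + I*√5) - 1*(-3))*1 + (2 - 2) = ((-3 + I*√5) + 3)*1 + 0 = (I*√5)*1 + 0 = I*√5 + 0 = I*√5 ≈ 2.2361*I)
m*V(4) = (I*√5)*4 = 4*I*√5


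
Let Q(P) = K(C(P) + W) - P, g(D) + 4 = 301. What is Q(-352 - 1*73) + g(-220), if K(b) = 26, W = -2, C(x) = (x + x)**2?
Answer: 748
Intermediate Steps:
C(x) = 4*x**2 (C(x) = (2*x)**2 = 4*x**2)
g(D) = 297 (g(D) = -4 + 301 = 297)
Q(P) = 26 - P
Q(-352 - 1*73) + g(-220) = (26 - (-352 - 1*73)) + 297 = (26 - (-352 - 73)) + 297 = (26 - 1*(-425)) + 297 = (26 + 425) + 297 = 451 + 297 = 748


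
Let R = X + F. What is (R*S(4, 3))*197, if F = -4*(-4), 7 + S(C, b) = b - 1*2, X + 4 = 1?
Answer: -15366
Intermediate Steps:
X = -3 (X = -4 + 1 = -3)
S(C, b) = -9 + b (S(C, b) = -7 + (b - 1*2) = -7 + (b - 2) = -7 + (-2 + b) = -9 + b)
F = 16
R = 13 (R = -3 + 16 = 13)
(R*S(4, 3))*197 = (13*(-9 + 3))*197 = (13*(-6))*197 = -78*197 = -15366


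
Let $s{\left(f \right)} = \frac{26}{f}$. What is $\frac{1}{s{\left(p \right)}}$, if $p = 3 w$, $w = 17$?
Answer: $\frac{51}{26} \approx 1.9615$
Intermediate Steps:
$p = 51$ ($p = 3 \cdot 17 = 51$)
$\frac{1}{s{\left(p \right)}} = \frac{1}{26 \cdot \frac{1}{51}} = \frac{1}{\frac{26}{51}} = \frac{51}{26}$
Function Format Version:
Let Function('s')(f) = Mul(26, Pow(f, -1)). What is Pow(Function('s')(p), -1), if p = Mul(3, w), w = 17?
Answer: Rational(51, 26) ≈ 1.9615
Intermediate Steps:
p = 51 (p = Mul(3, 17) = 51)
Pow(Function('s')(p), -1) = Pow(Mul(26, Pow(51, -1)), -1) = Pow(Mul(26, Rational(1, 51)), -1) = Pow(Rational(26, 51), -1) = Rational(51, 26)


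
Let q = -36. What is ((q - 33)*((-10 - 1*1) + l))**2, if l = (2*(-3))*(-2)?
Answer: 4761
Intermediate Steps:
l = 12 (l = -6*(-2) = 12)
((q - 33)*((-10 - 1*1) + l))**2 = ((-36 - 33)*((-10 - 1*1) + 12))**2 = (-69*((-10 - 1) + 12))**2 = (-69*(-11 + 12))**2 = (-69*1)**2 = (-69)**2 = 4761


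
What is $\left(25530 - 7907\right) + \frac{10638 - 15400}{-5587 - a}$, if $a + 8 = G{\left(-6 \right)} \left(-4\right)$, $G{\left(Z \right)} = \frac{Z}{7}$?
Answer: $\frac{688687305}{39077} \approx 17624.0$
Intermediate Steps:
$G{\left(Z \right)} = \frac{Z}{7}$ ($G{\left(Z \right)} = Z \frac{1}{7} = \frac{Z}{7}$)
$a = - \frac{32}{7}$ ($a = -8 + \frac{1}{7} \left(-6\right) \left(-4\right) = -8 - - \frac{24}{7} = -8 + \frac{24}{7} = - \frac{32}{7} \approx -4.5714$)
$\left(25530 - 7907\right) + \frac{10638 - 15400}{-5587 - a} = \left(25530 - 7907\right) + \frac{10638 - 15400}{-5587 - - \frac{32}{7}} = 17623 - \frac{4762}{-5587 + \frac{32}{7}} = 17623 - \frac{4762}{- \frac{39077}{7}} = 17623 - - \frac{33334}{39077} = 17623 + \frac{33334}{39077} = \frac{688687305}{39077}$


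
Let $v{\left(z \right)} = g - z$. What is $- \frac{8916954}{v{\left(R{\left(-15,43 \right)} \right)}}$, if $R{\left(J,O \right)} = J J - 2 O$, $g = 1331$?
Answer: $- \frac{4458477}{596} \approx -7480.7$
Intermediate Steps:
$R{\left(J,O \right)} = J^{2} - 2 O$
$v{\left(z \right)} = 1331 - z$
$- \frac{8916954}{v{\left(R{\left(-15,43 \right)} \right)}} = - \frac{8916954}{1331 - \left(\left(-15\right)^{2} - 86\right)} = - \frac{8916954}{1331 - \left(225 - 86\right)} = - \frac{8916954}{1331 - 139} = - \frac{8916954}{1192} = \left(-8916954\right) \frac{1}{1192} = - \frac{4458477}{596}$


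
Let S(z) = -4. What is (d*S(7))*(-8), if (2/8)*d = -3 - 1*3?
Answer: -768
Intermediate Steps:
d = -24 (d = 4*(-3 - 1*3) = 4*(-3 - 3) = 4*(-6) = -24)
(d*S(7))*(-8) = -24*(-4)*(-8) = 96*(-8) = -768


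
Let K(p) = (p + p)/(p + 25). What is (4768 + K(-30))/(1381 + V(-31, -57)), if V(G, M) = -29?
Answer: 1195/338 ≈ 3.5355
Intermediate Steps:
K(p) = 2*p/(25 + p) (K(p) = (2*p)/(25 + p) = 2*p/(25 + p))
(4768 + K(-30))/(1381 + V(-31, -57)) = (4768 + 2*(-30)/(25 - 30))/(1381 - 29) = (4768 + 2*(-30)/(-5))/1352 = (4768 + 2*(-30)*(-⅕))*(1/1352) = (4768 + 12)*(1/1352) = 4780*(1/1352) = 1195/338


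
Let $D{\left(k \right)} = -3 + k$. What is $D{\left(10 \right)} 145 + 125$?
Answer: $1140$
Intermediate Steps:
$D{\left(10 \right)} 145 + 125 = \left(-3 + 10\right) 145 + 125 = 7 \cdot 145 + 125 = 1015 + 125 = 1140$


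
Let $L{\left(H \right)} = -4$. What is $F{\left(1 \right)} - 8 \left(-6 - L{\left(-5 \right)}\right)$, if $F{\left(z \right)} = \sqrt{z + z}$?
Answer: $16 + \sqrt{2} \approx 17.414$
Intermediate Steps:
$F{\left(z \right)} = \sqrt{2} \sqrt{z}$ ($F{\left(z \right)} = \sqrt{2 z} = \sqrt{2} \sqrt{z}$)
$F{\left(1 \right)} - 8 \left(-6 - L{\left(-5 \right)}\right) = \sqrt{2} \sqrt{1} - 8 \left(-6 - -4\right) = \sqrt{2} \cdot 1 - 8 \left(-6 + 4\right) = \sqrt{2} - -16 = \sqrt{2} + 16 = 16 + \sqrt{2}$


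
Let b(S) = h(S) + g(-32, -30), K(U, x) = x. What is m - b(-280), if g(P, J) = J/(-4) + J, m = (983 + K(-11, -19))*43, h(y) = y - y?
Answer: 82949/2 ≈ 41475.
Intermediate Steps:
h(y) = 0
m = 41452 (m = (983 - 19)*43 = 964*43 = 41452)
g(P, J) = 3*J/4 (g(P, J) = J*(-¼) + J = -J/4 + J = 3*J/4)
b(S) = -45/2 (b(S) = 0 + (¾)*(-30) = 0 - 45/2 = -45/2)
m - b(-280) = 41452 - 1*(-45/2) = 41452 + 45/2 = 82949/2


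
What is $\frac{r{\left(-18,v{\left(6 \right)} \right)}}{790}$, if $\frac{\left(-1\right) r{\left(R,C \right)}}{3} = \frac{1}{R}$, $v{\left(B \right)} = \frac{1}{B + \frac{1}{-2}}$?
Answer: $\frac{1}{4740} \approx 0.00021097$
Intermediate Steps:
$v{\left(B \right)} = \frac{1}{- \frac{1}{2} + B}$ ($v{\left(B \right)} = \frac{1}{B - \frac{1}{2}} = \frac{1}{- \frac{1}{2} + B}$)
$r{\left(R,C \right)} = - \frac{3}{R}$
$\frac{r{\left(-18,v{\left(6 \right)} \right)}}{790} = \frac{\left(-3\right) \frac{1}{-18}}{790} = \left(-3\right) \left(- \frac{1}{18}\right) \frac{1}{790} = \frac{1}{6} \cdot \frac{1}{790} = \frac{1}{4740}$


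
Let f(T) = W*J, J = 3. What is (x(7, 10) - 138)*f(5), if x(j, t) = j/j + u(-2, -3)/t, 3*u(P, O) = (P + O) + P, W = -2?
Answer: 4117/5 ≈ 823.40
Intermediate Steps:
u(P, O) = O/3 + 2*P/3 (u(P, O) = ((P + O) + P)/3 = ((O + P) + P)/3 = (O + 2*P)/3 = O/3 + 2*P/3)
x(j, t) = 1 - 7/(3*t) (x(j, t) = j/j + ((1/3)*(-3) + (2/3)*(-2))/t = 1 + (-1 - 4/3)/t = 1 - 7/(3*t))
f(T) = -6 (f(T) = -2*3 = -6)
(x(7, 10) - 138)*f(5) = ((-7/3 + 10)/10 - 138)*(-6) = ((1/10)*(23/3) - 138)*(-6) = (23/30 - 138)*(-6) = -4117/30*(-6) = 4117/5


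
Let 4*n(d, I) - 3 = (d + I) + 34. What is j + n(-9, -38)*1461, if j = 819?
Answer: -5667/2 ≈ -2833.5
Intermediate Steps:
n(d, I) = 37/4 + I/4 + d/4 (n(d, I) = ¾ + ((d + I) + 34)/4 = ¾ + ((I + d) + 34)/4 = ¾ + (34 + I + d)/4 = ¾ + (17/2 + I/4 + d/4) = 37/4 + I/4 + d/4)
j + n(-9, -38)*1461 = 819 + (37/4 + (¼)*(-38) + (¼)*(-9))*1461 = 819 + (37/4 - 19/2 - 9/4)*1461 = 819 - 5/2*1461 = 819 - 7305/2 = -5667/2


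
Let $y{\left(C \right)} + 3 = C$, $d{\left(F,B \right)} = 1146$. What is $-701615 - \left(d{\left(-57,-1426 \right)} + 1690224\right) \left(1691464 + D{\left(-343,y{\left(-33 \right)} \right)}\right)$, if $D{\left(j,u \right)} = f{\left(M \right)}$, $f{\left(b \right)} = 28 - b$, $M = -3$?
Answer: $-2860944599765$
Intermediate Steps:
$y{\left(C \right)} = -3 + C$
$D{\left(j,u \right)} = 31$ ($D{\left(j,u \right)} = 28 - -3 = 28 + 3 = 31$)
$-701615 - \left(d{\left(-57,-1426 \right)} + 1690224\right) \left(1691464 + D{\left(-343,y{\left(-33 \right)} \right)}\right) = -701615 - \left(1146 + 1690224\right) \left(1691464 + 31\right) = -701615 - 1691370 \cdot 1691495 = -701615 - 2860943898150 = -2860944599765$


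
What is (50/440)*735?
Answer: 3675/44 ≈ 83.523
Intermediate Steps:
(50/440)*735 = (50*(1/440))*735 = (5/44)*735 = 3675/44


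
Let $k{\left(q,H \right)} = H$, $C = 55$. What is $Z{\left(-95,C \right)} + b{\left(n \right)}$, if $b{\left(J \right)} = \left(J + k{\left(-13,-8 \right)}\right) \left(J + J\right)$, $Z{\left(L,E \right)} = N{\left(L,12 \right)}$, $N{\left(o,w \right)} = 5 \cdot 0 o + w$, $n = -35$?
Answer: $3022$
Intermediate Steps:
$N{\left(o,w \right)} = w$ ($N{\left(o,w \right)} = 0 o + w = 0 + w = w$)
$Z{\left(L,E \right)} = 12$
$b{\left(J \right)} = 2 J \left(-8 + J\right)$ ($b{\left(J \right)} = \left(J - 8\right) \left(J + J\right) = \left(-8 + J\right) 2 J = 2 J \left(-8 + J\right)$)
$Z{\left(-95,C \right)} + b{\left(n \right)} = 12 + 2 \left(-35\right) \left(-8 - 35\right) = 12 + 2 \left(-35\right) \left(-43\right) = 12 + 3010 = 3022$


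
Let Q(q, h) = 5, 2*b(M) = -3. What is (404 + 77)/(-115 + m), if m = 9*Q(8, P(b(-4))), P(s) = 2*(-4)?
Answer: -481/70 ≈ -6.8714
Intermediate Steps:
b(M) = -3/2 (b(M) = (½)*(-3) = -3/2)
P(s) = -8
m = 45 (m = 9*5 = 45)
(404 + 77)/(-115 + m) = (404 + 77)/(-115 + 45) = 481/(-70) = 481*(-1/70) = -481/70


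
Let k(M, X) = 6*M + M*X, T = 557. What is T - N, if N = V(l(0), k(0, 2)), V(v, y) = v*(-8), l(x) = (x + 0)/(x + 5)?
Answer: 557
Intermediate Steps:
l(x) = x/(5 + x)
V(v, y) = -8*v
N = 0 (N = -0/(5 + 0) = -0/5 = -8*0 = 0)
T - N = 557 - 1*0 = 557 + 0 = 557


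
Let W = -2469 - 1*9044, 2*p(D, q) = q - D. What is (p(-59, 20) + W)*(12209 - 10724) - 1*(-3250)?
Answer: -34069795/2 ≈ -1.7035e+7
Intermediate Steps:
p(D, q) = q/2 - D/2 (p(D, q) = (q - D)/2 = q/2 - D/2)
W = -11513 (W = -2469 - 9044 = -11513)
(p(-59, 20) + W)*(12209 - 10724) - 1*(-3250) = (((1/2)*20 - 1/2*(-59)) - 11513)*(12209 - 10724) - 1*(-3250) = ((10 + 59/2) - 11513)*1485 + 3250 = (79/2 - 11513)*1485 + 3250 = -22947/2*1485 + 3250 = -34076295/2 + 3250 = -34069795/2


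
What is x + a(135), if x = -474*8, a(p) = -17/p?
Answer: -511937/135 ≈ -3792.1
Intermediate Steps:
x = -3792
x + a(135) = -3792 - 17/135 = -511937/135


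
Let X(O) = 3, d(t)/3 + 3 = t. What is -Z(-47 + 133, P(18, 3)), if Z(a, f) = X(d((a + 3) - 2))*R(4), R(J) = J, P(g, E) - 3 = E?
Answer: -12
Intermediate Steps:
P(g, E) = 3 + E
d(t) = -9 + 3*t
Z(a, f) = 12 (Z(a, f) = 3*4 = 12)
-Z(-47 + 133, P(18, 3)) = -1*12 = -12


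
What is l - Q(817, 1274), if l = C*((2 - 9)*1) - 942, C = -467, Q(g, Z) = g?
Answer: 1510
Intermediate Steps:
l = 2327 (l = -467*(2 - 9) - 942 = -(-3269) - 942 = -467*(-7) - 942 = 3269 - 942 = 2327)
l - Q(817, 1274) = 2327 - 1*817 = 2327 - 817 = 1510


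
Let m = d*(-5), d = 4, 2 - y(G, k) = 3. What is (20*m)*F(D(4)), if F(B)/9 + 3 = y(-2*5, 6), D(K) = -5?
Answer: 14400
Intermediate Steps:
y(G, k) = -1 (y(G, k) = 2 - 1*3 = 2 - 3 = -1)
F(B) = -36 (F(B) = -27 + 9*(-1) = -27 - 9 = -36)
m = -20 (m = 4*(-5) = -20)
(20*m)*F(D(4)) = (20*(-20))*(-36) = -400*(-36) = 14400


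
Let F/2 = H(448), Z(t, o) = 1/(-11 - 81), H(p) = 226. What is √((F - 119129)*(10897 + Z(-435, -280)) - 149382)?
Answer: I*√2736773799945/46 ≈ 35964.0*I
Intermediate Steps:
Z(t, o) = -1/92 (Z(t, o) = 1/(-92) = -1/92)
F = 452 (F = 2*226 = 452)
√((F - 119129)*(10897 + Z(-435, -280)) - 149382) = √((452 - 119129)*(10897 - 1/92) - 149382) = √(-118677*1002523/92 - 149382) = √(-118976422071/92 - 149382) = √(-118990165215/92) = I*√2736773799945/46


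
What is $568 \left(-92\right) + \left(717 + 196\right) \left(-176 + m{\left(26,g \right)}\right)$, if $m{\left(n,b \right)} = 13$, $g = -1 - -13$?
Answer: $-201075$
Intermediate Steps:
$g = 12$ ($g = -1 + 13 = 12$)
$568 \left(-92\right) + \left(717 + 196\right) \left(-176 + m{\left(26,g \right)}\right) = 568 \left(-92\right) + \left(717 + 196\right) \left(-176 + 13\right) = -52256 + 913 \left(-163\right) = -52256 - 148819 = -201075$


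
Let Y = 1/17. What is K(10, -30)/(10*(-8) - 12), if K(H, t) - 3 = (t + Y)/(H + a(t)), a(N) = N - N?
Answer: -1/15640 ≈ -6.3939e-5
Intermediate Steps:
a(N) = 0
Y = 1/17 ≈ 0.058824
K(H, t) = 3 + (1/17 + t)/H (K(H, t) = 3 + (t + 1/17)/(H + 0) = 3 + (1/17 + t)/H)
K(10, -30)/(10*(-8) - 12) = ((1/17 - 30 + 3*10)/10)/(10*(-8) - 12) = ((1/17 - 30 + 30)/10)/(-80 - 12) = ((1/10)*(1/17))/(-92) = (1/170)*(-1/92) = -1/15640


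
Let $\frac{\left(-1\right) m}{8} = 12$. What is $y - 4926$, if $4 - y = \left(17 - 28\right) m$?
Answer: $-5978$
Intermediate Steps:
$m = -96$ ($m = \left(-8\right) 12 = -96$)
$y = -1052$ ($y = 4 - \left(17 - 28\right) \left(-96\right) = 4 - \left(-11\right) \left(-96\right) = 4 - 1056 = -1052$)
$y - 4926 = -1052 - 4926 = -5978$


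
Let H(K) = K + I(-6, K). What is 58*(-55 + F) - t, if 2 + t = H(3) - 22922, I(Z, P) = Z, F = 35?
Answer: 21767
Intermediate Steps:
H(K) = -6 + K (H(K) = K - 6 = -6 + K)
t = -22927 (t = -2 + ((-6 + 3) - 22922) = -2 + (-3 - 22922) = -2 - 22925 = -22927)
58*(-55 + F) - t = 58*(-55 + 35) - 1*(-22927) = 58*(-20) + 22927 = -1160 + 22927 = 21767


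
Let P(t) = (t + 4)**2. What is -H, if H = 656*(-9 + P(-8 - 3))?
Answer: -26240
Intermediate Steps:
P(t) = (4 + t)**2
H = 26240 (H = 656*(-9 + (4 + (-8 - 3))**2) = 656*(-9 + (4 - 11)**2) = 656*(-9 + (-7)**2) = 656*(-9 + 49) = 656*40 = 26240)
-H = -1*26240 = -26240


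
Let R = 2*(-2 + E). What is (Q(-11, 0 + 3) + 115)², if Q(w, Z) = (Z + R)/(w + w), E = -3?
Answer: 6436369/484 ≈ 13298.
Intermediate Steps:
R = -10 (R = 2*(-2 - 3) = 2*(-5) = -10)
Q(w, Z) = (-10 + Z)/(2*w) (Q(w, Z) = (Z - 10)/(w + w) = (-10 + Z)/((2*w)) = (-10 + Z)*(1/(2*w)) = (-10 + Z)/(2*w))
(Q(-11, 0 + 3) + 115)² = ((½)*(-10 + (0 + 3))/(-11) + 115)² = ((½)*(-1/11)*(-10 + 3) + 115)² = ((½)*(-1/11)*(-7) + 115)² = (7/22 + 115)² = (2537/22)² = 6436369/484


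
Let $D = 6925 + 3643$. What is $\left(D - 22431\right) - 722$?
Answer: $-12585$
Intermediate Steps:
$D = 10568$
$\left(D - 22431\right) - 722 = \left(10568 - 22431\right) - 722 = -11863 - 722 = -12585$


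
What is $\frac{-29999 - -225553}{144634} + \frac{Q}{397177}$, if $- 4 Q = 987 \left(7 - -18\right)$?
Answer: $\frac{153554680141}{114890596436} \approx 1.3365$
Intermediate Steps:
$Q = - \frac{24675}{4}$ ($Q = - \frac{987 \left(7 - -18\right)}{4} = - \frac{987 \left(7 + 18\right)}{4} = - \frac{987 \cdot 25}{4} = \left(- \frac{1}{4}\right) 24675 = - \frac{24675}{4} \approx -6168.8$)
$\frac{-29999 - -225553}{144634} + \frac{Q}{397177} = \frac{-29999 - -225553}{144634} - \frac{24675}{4 \cdot 397177} = \left(-29999 + 225553\right) \frac{1}{144634} - \frac{24675}{1588708} = 195554 \cdot \frac{1}{144634} - \frac{24675}{1588708} = \frac{97777}{72317} - \frac{24675}{1588708} = \frac{153554680141}{114890596436}$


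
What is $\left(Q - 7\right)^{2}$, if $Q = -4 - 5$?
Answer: $256$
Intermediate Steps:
$Q = -9$ ($Q = -4 - 5 = -9$)
$\left(Q - 7\right)^{2} = \left(-9 - 7\right)^{2} = \left(-16\right)^{2} = 256$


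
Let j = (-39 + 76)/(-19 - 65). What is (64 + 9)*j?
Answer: -2701/84 ≈ -32.155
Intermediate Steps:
j = -37/84 (j = 37/(-84) = 37*(-1/84) = -37/84 ≈ -0.44048)
(64 + 9)*j = (64 + 9)*(-37/84) = 73*(-37/84) = -2701/84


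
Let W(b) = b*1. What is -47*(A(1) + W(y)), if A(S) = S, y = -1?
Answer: 0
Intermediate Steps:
W(b) = b
-47*(A(1) + W(y)) = -47*(1 - 1) = -47*0 = 0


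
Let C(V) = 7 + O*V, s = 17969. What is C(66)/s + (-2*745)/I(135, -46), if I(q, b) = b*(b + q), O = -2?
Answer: 13131030/36782543 ≈ 0.35699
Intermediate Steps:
C(V) = 7 - 2*V
C(66)/s + (-2*745)/I(135, -46) = (7 - 2*66)/17969 + (-2*745)/((-46*(-46 + 135))) = (7 - 132)*(1/17969) - 1490/((-46*89)) = -125*1/17969 - 1490/(-4094) = -125/17969 - 1490*(-1/4094) = -125/17969 + 745/2047 = 13131030/36782543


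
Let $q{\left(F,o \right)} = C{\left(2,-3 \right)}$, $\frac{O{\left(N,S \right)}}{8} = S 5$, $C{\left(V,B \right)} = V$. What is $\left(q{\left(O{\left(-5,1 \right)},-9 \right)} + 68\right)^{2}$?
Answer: $4900$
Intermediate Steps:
$O{\left(N,S \right)} = 40 S$ ($O{\left(N,S \right)} = 8 S 5 = 8 \cdot 5 S = 40 S$)
$q{\left(F,o \right)} = 2$
$\left(q{\left(O{\left(-5,1 \right)},-9 \right)} + 68\right)^{2} = \left(2 + 68\right)^{2} = 70^{2} = 4900$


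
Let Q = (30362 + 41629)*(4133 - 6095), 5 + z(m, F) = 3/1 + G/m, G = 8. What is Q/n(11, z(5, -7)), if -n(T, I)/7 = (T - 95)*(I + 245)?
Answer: -117705285/119854 ≈ -982.07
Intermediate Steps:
z(m, F) = -2 + 8/m (z(m, F) = -5 + (3/1 + 8/m) = -5 + (3*1 + 8/m) = -5 + (3 + 8/m) = -2 + 8/m)
n(T, I) = -7*(-95 + T)*(245 + I) (n(T, I) = -7*(T - 95)*(I + 245) = -7*(-95 + T)*(245 + I))
Q = -141246342 (Q = 71991*(-1962) = -141246342)
Q/n(11, z(5, -7)) = -141246342/(162925 - 1715*11 + 665*(-2 + 8/5) - 7*(-2 + 8/5)*11) = -141246342/(162925 - 18865 + 665*(-2 + 8*(1/5)) - 7*(-2 + 8*(1/5))*11) = -141246342/(162925 - 18865 + 665*(-2 + 8/5) - 7*(-2 + 8/5)*11) = -141246342/(162925 - 18865 + 665*(-2/5) - 7*(-2/5)*11) = -141246342/(162925 - 18865 - 266 + 154/5) = -141246342/719124/5 = -141246342*5/719124 = -117705285/119854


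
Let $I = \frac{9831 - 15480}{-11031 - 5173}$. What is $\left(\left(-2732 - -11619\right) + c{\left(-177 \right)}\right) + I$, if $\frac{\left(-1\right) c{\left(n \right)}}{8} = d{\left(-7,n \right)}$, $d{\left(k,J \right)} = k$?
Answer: $\frac{144918021}{16204} \approx 8943.3$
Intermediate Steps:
$I = \frac{5649}{16204}$ ($I = - \frac{5649}{-16204} = \left(-5649\right) \left(- \frac{1}{16204}\right) = \frac{5649}{16204} \approx 0.34862$)
$c{\left(n \right)} = 56$ ($c{\left(n \right)} = \left(-8\right) \left(-7\right) = 56$)
$\left(\left(-2732 - -11619\right) + c{\left(-177 \right)}\right) + I = \left(\left(-2732 - -11619\right) + 56\right) + \frac{5649}{16204} = \left(\left(-2732 + 11619\right) + 56\right) + \frac{5649}{16204} = \left(8887 + 56\right) + \frac{5649}{16204} = 8943 + \frac{5649}{16204} = \frac{144918021}{16204}$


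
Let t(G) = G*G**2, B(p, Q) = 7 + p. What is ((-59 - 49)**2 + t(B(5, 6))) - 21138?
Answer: -7746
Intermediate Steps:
t(G) = G**3
((-59 - 49)**2 + t(B(5, 6))) - 21138 = ((-59 - 49)**2 + (7 + 5)**3) - 21138 = ((-108)**2 + 12**3) - 21138 = (11664 + 1728) - 21138 = 13392 - 21138 = -7746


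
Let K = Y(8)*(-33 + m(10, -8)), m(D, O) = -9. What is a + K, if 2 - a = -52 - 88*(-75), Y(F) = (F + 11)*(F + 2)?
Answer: -14526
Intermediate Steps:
Y(F) = (2 + F)*(11 + F) (Y(F) = (11 + F)*(2 + F) = (2 + F)*(11 + F))
a = -6546 (a = 2 - (-52 - 88*(-75)) = 2 - (-52 + 6600) = 2 - 1*6548 = 2 - 6548 = -6546)
K = -7980 (K = (22 + 8² + 13*8)*(-33 - 9) = (22 + 64 + 104)*(-42) = 190*(-42) = -7980)
a + K = -6546 - 7980 = -14526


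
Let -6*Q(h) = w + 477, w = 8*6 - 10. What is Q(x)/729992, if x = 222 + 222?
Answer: -515/4379952 ≈ -0.00011758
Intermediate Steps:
w = 38 (w = 48 - 10 = 38)
x = 444
Q(h) = -515/6 (Q(h) = -(38 + 477)/6 = -⅙*515 = -515/6)
Q(x)/729992 = -515/6/729992 = -515/6*1/729992 = -515/4379952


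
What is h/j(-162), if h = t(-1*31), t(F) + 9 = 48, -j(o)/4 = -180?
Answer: 13/240 ≈ 0.054167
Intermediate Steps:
j(o) = 720 (j(o) = -4*(-180) = 720)
t(F) = 39 (t(F) = -9 + 48 = 39)
h = 39
h/j(-162) = 39/720 = 39*(1/720) = 13/240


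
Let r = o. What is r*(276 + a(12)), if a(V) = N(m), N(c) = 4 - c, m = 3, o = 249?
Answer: 68973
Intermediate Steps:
r = 249
a(V) = 1 (a(V) = 4 - 1*3 = 4 - 3 = 1)
r*(276 + a(12)) = 249*(276 + 1) = 249*277 = 68973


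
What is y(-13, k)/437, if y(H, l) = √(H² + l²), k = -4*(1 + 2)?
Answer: √313/437 ≈ 0.040485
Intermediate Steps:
k = -12 (k = -4*3 = -12)
y(-13, k)/437 = √((-13)² + (-12)²)/437 = √(169 + 144)*(1/437) = √313*(1/437) = √313/437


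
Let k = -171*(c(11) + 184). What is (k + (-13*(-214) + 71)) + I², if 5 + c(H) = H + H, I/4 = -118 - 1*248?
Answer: 2111778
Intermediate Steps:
I = -1464 (I = 4*(-118 - 1*248) = 4*(-118 - 248) = 4*(-366) = -1464)
c(H) = -5 + 2*H (c(H) = -5 + (H + H) = -5 + 2*H)
k = -34371 (k = -171*((-5 + 2*11) + 184) = -171*((-5 + 22) + 184) = -171*(17 + 184) = -171*201 = -34371)
(k + (-13*(-214) + 71)) + I² = (-34371 + (-13*(-214) + 71)) + (-1464)² = (-34371 + (2782 + 71)) + 2143296 = (-34371 + 2853) + 2143296 = -31518 + 2143296 = 2111778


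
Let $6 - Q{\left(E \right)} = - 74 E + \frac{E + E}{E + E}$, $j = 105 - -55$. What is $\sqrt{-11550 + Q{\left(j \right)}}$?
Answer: $\sqrt{295} \approx 17.176$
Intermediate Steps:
$j = 160$ ($j = 105 + 55 = 160$)
$Q{\left(E \right)} = 5 + 74 E$ ($Q{\left(E \right)} = 6 - \left(- 74 E + \frac{E + E}{E + E}\right) = 6 - \left(- 74 E + \frac{2 E}{2 E}\right) = 6 - \left(- 74 E + 2 E \frac{1}{2 E}\right) = 6 - \left(- 74 E + 1\right) = 6 - \left(1 - 74 E\right) = 6 + \left(-1 + 74 E\right) = 5 + 74 E$)
$\sqrt{-11550 + Q{\left(j \right)}} = \sqrt{-11550 + \left(5 + 74 \cdot 160\right)} = \sqrt{-11550 + \left(5 + 11840\right)} = \sqrt{-11550 + 11845} = \sqrt{295}$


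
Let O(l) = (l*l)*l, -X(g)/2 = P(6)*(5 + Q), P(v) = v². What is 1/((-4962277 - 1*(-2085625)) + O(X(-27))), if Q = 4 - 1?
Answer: -1/193979628 ≈ -5.1552e-9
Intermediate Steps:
Q = 3
X(g) = -576 (X(g) = -2*6²*(5 + 3) = -72*8 = -2*288 = -576)
O(l) = l³ (O(l) = l²*l = l³)
1/((-4962277 - 1*(-2085625)) + O(X(-27))) = 1/((-4962277 - 1*(-2085625)) + (-576)³) = 1/((-4962277 + 2085625) - 191102976) = 1/(-2876652 - 191102976) = 1/(-193979628) = -1/193979628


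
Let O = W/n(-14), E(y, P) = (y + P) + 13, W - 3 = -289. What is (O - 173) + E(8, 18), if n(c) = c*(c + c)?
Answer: -26407/196 ≈ -134.73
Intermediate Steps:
W = -286 (W = 3 - 289 = -286)
n(c) = 2*c**2 (n(c) = c*(2*c) = 2*c**2)
E(y, P) = 13 + P + y (E(y, P) = (P + y) + 13 = 13 + P + y)
O = -143/196 (O = -286/(2*(-14)**2) = -286/(2*196) = -286/392 = -286*1/392 = -143/196 ≈ -0.72959)
(O - 173) + E(8, 18) = (-143/196 - 173) + (13 + 18 + 8) = -34051/196 + 39 = -26407/196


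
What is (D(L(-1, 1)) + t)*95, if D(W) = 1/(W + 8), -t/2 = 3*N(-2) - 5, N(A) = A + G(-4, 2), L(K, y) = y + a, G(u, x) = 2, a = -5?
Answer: 3895/4 ≈ 973.75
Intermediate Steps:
L(K, y) = -5 + y (L(K, y) = y - 5 = -5 + y)
N(A) = 2 + A (N(A) = A + 2 = 2 + A)
t = 10 (t = -2*(3*(2 - 2) - 5) = -2*(3*0 - 5) = -2*(0 - 5) = -2*(-5) = 10)
D(W) = 1/(8 + W)
(D(L(-1, 1)) + t)*95 = (1/(8 + (-5 + 1)) + 10)*95 = (1/(8 - 4) + 10)*95 = (1/4 + 10)*95 = (¼ + 10)*95 = (41/4)*95 = 3895/4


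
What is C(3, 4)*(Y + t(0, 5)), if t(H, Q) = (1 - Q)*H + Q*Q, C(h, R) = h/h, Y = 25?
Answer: 50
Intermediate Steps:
C(h, R) = 1
t(H, Q) = Q**2 + H*(1 - Q) (t(H, Q) = H*(1 - Q) + Q**2 = Q**2 + H*(1 - Q))
C(3, 4)*(Y + t(0, 5)) = 1*(25 + (0 + 5**2 - 1*0*5)) = 1*(25 + (0 + 25 + 0)) = 1*(25 + 25) = 1*50 = 50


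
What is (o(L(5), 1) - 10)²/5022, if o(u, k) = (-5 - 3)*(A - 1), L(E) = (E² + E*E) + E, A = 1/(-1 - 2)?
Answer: 2/22599 ≈ 8.8500e-5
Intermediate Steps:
A = -⅓ (A = 1/(-3) = -⅓ ≈ -0.33333)
L(E) = E + 2*E² (L(E) = (E² + E²) + E = 2*E² + E = E + 2*E²)
o(u, k) = 32/3 (o(u, k) = (-5 - 3)*(-⅓ - 1) = -8*(-4/3) = 32/3)
(o(L(5), 1) - 10)²/5022 = (32/3 - 10)²/5022 = (⅔)²*(1/5022) = (4/9)*(1/5022) = 2/22599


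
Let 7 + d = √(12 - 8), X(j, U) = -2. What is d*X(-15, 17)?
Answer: 10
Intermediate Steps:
d = -5 (d = -7 + √(12 - 8) = -7 + √4 = -7 + 2 = -5)
d*X(-15, 17) = -5*(-2) = 10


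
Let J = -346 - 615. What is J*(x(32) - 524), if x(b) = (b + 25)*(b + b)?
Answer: -3002164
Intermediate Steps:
x(b) = 2*b*(25 + b) (x(b) = (25 + b)*(2*b) = 2*b*(25 + b))
J = -961
J*(x(32) - 524) = -961*(2*32*(25 + 32) - 524) = -961*(2*32*57 - 524) = -961*(3648 - 524) = -961*3124 = -3002164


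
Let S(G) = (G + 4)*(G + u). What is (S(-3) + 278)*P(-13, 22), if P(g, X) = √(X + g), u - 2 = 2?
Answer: 837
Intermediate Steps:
u = 4 (u = 2 + 2 = 4)
S(G) = (4 + G)² (S(G) = (G + 4)*(G + 4) = (4 + G)*(4 + G) = (4 + G)²)
(S(-3) + 278)*P(-13, 22) = ((16 + (-3)² + 8*(-3)) + 278)*√(22 - 13) = ((16 + 9 - 24) + 278)*√9 = (1 + 278)*3 = 279*3 = 837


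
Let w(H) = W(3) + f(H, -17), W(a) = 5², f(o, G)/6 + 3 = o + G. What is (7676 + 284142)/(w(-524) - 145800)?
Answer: -291818/149039 ≈ -1.9580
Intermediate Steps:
f(o, G) = -18 + 6*G + 6*o (f(o, G) = -18 + 6*(o + G) = -18 + 6*(G + o) = -18 + (6*G + 6*o) = -18 + 6*G + 6*o)
W(a) = 25
w(H) = -95 + 6*H (w(H) = 25 + (-18 + 6*(-17) + 6*H) = 25 + (-18 - 102 + 6*H) = 25 + (-120 + 6*H) = -95 + 6*H)
(7676 + 284142)/(w(-524) - 145800) = (7676 + 284142)/((-95 + 6*(-524)) - 145800) = 291818/((-95 - 3144) - 145800) = 291818/(-3239 - 145800) = 291818/(-149039) = 291818*(-1/149039) = -291818/149039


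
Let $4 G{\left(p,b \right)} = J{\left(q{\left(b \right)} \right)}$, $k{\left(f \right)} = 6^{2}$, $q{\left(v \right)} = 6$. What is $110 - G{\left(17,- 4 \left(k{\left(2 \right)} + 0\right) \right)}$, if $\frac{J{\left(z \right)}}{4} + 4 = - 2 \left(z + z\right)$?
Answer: $138$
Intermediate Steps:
$k{\left(f \right)} = 36$
$J{\left(z \right)} = -16 - 16 z$ ($J{\left(z \right)} = -16 + 4 \left(- 2 \left(z + z\right)\right) = -16 + 4 \left(- 2 \cdot 2 z\right) = -16 + 4 \left(- 4 z\right) = -16 - 16 z$)
$G{\left(p,b \right)} = -28$ ($G{\left(p,b \right)} = \frac{-16 - 96}{4} = \frac{1}{4} \left(-112\right) = -28$)
$110 - G{\left(17,- 4 \left(k{\left(2 \right)} + 0\right) \right)} = 110 - -28 = 110 + 28 = 138$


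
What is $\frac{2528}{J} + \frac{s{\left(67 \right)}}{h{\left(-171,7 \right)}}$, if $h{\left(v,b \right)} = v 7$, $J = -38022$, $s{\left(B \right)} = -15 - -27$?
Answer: $- \frac{193460}{2528463} \approx -0.076513$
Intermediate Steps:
$s{\left(B \right)} = 12$ ($s{\left(B \right)} = -15 + 27 = 12$)
$h{\left(v,b \right)} = 7 v$
$\frac{2528}{J} + \frac{s{\left(67 \right)}}{h{\left(-171,7 \right)}} = \frac{2528}{-38022} + \frac{12}{7 \left(-171\right)} = 2528 \left(- \frac{1}{38022}\right) + \frac{12}{-1197} = - \frac{1264}{19011} + 12 \left(- \frac{1}{1197}\right) = - \frac{1264}{19011} - \frac{4}{399} = - \frac{193460}{2528463}$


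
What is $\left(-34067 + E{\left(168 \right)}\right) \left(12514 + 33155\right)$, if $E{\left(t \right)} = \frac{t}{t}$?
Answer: $-1555760154$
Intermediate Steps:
$E{\left(t \right)} = 1$
$\left(-34067 + E{\left(168 \right)}\right) \left(12514 + 33155\right) = \left(-34067 + 1\right) \left(12514 + 33155\right) = \left(-34066\right) 45669 = -1555760154$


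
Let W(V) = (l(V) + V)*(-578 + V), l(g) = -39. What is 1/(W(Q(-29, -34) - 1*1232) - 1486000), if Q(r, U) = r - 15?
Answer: 1/952010 ≈ 1.0504e-6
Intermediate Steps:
Q(r, U) = -15 + r
W(V) = (-578 + V)*(-39 + V) (W(V) = (-39 + V)*(-578 + V) = (-578 + V)*(-39 + V))
1/(W(Q(-29, -34) - 1*1232) - 1486000) = 1/((22542 + ((-15 - 29) - 1*1232)² - 617*((-15 - 29) - 1*1232)) - 1486000) = 1/((22542 + (-44 - 1232)² - 617*(-44 - 1232)) - 1486000) = 1/((22542 + (-1276)² - 617*(-1276)) - 1486000) = 1/((22542 + 1628176 + 787292) - 1486000) = 1/(2438010 - 1486000) = 1/952010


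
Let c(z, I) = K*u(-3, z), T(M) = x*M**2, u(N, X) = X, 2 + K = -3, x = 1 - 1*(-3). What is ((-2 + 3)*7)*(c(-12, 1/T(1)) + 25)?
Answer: 595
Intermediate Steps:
x = 4 (x = 1 + 3 = 4)
K = -5 (K = -2 - 3 = -5)
T(M) = 4*M**2
c(z, I) = -5*z
((-2 + 3)*7)*(c(-12, 1/T(1)) + 25) = ((-2 + 3)*7)*(-5*(-12) + 25) = (1*7)*(60 + 25) = 7*85 = 595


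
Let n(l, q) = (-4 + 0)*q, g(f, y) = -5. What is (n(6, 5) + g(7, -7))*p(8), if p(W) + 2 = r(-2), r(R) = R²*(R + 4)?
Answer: -150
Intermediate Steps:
r(R) = R²*(4 + R)
n(l, q) = -4*q
p(W) = 6 (p(W) = -2 + (-2)²*(4 - 2) = -2 + 4*2 = -2 + 8 = 6)
(n(6, 5) + g(7, -7))*p(8) = (-4*5 - 5)*6 = (-20 - 5)*6 = -25*6 = -150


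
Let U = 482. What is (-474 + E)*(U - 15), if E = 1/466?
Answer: -103152361/466 ≈ -2.2136e+5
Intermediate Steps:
E = 1/466 ≈ 0.0021459
(-474 + E)*(U - 15) = (-474 + 1/466)*(482 - 15) = -220883/466*467 = -103152361/466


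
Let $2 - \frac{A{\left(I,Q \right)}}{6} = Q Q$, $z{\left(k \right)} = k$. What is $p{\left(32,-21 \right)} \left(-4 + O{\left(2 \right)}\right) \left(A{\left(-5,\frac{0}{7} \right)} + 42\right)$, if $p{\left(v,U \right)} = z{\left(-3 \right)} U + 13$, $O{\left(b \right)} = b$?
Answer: $-8208$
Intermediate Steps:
$A{\left(I,Q \right)} = 12 - 6 Q^{2}$ ($A{\left(I,Q \right)} = 12 - 6 Q Q = 12 - 6 Q^{2}$)
$p{\left(v,U \right)} = 13 - 3 U$ ($p{\left(v,U \right)} = - 3 U + 13 = 13 - 3 U$)
$p{\left(32,-21 \right)} \left(-4 + O{\left(2 \right)}\right) \left(A{\left(-5,\frac{0}{7} \right)} + 42\right) = \left(13 - -63\right) \left(-4 + 2\right) \left(\left(12 - 6 \left(\frac{0}{7}\right)^{2}\right) + 42\right) = \left(13 + 63\right) \left(- 2 \left(\left(12 - 6 \left(0 \cdot \frac{1}{7}\right)^{2}\right) + 42\right)\right) = 76 \left(- 2 \left(\left(12 - 6 \cdot 0^{2}\right) + 42\right)\right) = 76 \left(- 2 \left(\left(12 - 0\right) + 42\right)\right) = 76 \left(- 2 \left(\left(12 + 0\right) + 42\right)\right) = 76 \left(- 2 \left(12 + 42\right)\right) = 76 \left(\left(-2\right) 54\right) = 76 \left(-108\right) = -8208$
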